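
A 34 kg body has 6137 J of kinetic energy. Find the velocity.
v = √(2·KE/m) = √(2·6137/34) = 19.0 m/s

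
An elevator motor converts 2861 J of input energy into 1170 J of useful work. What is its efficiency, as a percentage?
η = W_out/W_in = 1170/2861 = 40.89%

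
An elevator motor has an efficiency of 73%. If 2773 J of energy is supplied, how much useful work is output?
W_out = η·W_in = 0.73·2773 = 2024.29 J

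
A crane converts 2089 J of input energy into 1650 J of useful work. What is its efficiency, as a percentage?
η = W_out/W_in = 1650/2089 = 78.99%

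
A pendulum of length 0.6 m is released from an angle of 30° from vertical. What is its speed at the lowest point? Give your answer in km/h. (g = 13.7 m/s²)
h = L(1 − cosθ) = 0.6(1 − cos30°) = 0.0803848 m
v = √(2gh) = √(2·13.7·0.0803848) = 1.4841 m/s = 5.343 km/h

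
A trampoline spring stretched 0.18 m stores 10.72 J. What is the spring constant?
k = 2·PE/x² = 2·10.72/(0.18)² = 661.7 N/m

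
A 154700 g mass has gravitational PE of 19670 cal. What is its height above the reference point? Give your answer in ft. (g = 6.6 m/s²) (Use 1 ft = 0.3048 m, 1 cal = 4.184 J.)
Convert to SI: m = 154.7 kg, PE = 82299.3 J
h = PE/(mg) = 82299.3/(154.7·6.6) = 80.605 m = 264.5 ft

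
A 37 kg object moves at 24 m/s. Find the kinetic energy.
KE = ½mv² = ½(37)(24)² = 10656.0 J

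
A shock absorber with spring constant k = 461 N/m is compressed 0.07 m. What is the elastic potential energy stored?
PE = ½kx² = ½(461)(0.07)² = 1.129 J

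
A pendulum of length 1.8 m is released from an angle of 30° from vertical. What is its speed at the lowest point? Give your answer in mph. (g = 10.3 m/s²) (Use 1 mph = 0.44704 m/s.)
h = L(1 − cosθ) = 1.8(1 − cos30°) = 0.241154 m
v = √(2gh) = √(2·10.3·0.241154) = 2.22885 m/s = 4.986 mph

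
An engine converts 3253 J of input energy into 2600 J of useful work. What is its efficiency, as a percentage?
η = W_out/W_in = 2600/3253 = 79.93%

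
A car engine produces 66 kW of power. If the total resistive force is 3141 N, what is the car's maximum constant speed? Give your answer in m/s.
P = Fv ⇒ v = P/F = 66000 W/3141.0 N = 21.01 m/s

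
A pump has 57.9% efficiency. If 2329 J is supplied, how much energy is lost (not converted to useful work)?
W_lost = W_in(1 − η) = 2329·(1 − 0.579) = 980.5 J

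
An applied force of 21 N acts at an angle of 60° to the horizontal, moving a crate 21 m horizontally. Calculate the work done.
W = F·d·cosθ = (21)(21)cos(60°) = 220.5 J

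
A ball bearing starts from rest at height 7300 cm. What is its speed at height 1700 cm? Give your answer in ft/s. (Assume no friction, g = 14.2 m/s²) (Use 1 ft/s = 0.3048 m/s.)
Convert to SI: h₁−h₂ = 56.0 m
mgh₁ = mgh₂ + ½mv² ⇒ v = √(2g(h₁−h₂)) = √(2·14.2·56.0) = 39.8798 m/s = 130.8 ft/s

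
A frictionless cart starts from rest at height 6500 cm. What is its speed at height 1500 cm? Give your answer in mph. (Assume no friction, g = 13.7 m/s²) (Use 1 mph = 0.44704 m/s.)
Convert to SI: h₁−h₂ = 50.0 m
mgh₁ = mgh₂ + ½mv² ⇒ v = √(2g(h₁−h₂)) = √(2·13.7·50.0) = 37.0135 m/s = 82.8 mph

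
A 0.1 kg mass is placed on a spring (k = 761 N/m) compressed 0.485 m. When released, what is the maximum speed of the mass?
½kx² = ½mv² ⇒ v = x√(k/m) = (0.485)√(761/0.1) = 42.31 m/s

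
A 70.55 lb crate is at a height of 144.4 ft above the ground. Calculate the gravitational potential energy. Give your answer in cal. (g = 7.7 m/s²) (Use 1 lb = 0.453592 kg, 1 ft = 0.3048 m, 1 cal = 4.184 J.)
Convert to SI: m = 32.0009 kg, h = 44.0131 m
PE = mgh = (32.0009)(7.7)(44.0131) = 10845.1 J = 2592 cal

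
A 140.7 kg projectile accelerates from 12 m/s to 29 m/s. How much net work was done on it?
W = ΔKE = ½m(v₂² − v₁²) = ½(140.7)(29² − 12²) = 49033.95 J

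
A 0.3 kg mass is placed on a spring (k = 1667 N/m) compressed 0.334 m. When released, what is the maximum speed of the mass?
½kx² = ½mv² ⇒ v = x√(k/m) = (0.334)√(1667/0.3) = 24.9 m/s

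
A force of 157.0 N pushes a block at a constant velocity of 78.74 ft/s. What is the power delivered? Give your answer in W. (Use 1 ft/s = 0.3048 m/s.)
Convert to SI: F = 157.0 N, v = 24.0 m/s
P = Fv = (157.0)(24.0) = 3768 W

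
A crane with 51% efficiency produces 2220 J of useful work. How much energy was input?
W_in = W_out/η = 2220/0.51 = 4353 J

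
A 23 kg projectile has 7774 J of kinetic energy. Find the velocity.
v = √(2·KE/m) = √(2·7774/23) = 26.0 m/s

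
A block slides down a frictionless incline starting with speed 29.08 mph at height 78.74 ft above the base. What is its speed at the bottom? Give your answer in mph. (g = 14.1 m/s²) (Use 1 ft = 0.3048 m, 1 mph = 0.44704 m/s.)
Convert to SI: v₀ = 12.9999 m/s, h = 24.0 m
½mv₀² + mgh = ½mv² ⇒ v = √(v₀² + 2gh) = √(12.9999² + 2·14.1·24.0) = 29.0826 m/s = 65.06 mph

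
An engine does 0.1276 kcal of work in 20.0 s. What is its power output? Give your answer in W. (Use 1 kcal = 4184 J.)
Convert to SI: W = 533.878 J, t = 20.0 s
P = W/t = 533.878/20.0 = 26.69 W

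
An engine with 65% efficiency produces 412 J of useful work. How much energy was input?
W_in = W_out/η = 412/0.65 = 633.8 J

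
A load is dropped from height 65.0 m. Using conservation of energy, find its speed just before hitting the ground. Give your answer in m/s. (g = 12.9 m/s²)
mgh = ½mv² ⇒ v = √(2gh) = √(2·12.9·65.0) = 40.95 m/s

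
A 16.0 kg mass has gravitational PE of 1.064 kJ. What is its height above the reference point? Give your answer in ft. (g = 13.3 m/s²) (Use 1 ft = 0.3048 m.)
Convert to SI: m = 16.0 kg, PE = 1064.0 J
h = PE/(mg) = 1064.0/(16.0·13.3) = 5.0 m = 16.4 ft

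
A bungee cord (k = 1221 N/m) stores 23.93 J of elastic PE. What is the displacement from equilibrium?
x = √(2·PE/k) = √(2·23.93/1221) = 0.198 m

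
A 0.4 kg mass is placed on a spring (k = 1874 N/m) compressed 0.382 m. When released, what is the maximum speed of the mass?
½kx² = ½mv² ⇒ v = x√(k/m) = (0.382)√(1874/0.4) = 26.15 m/s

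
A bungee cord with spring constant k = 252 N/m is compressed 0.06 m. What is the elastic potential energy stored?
PE = ½kx² = ½(252)(0.06)² = 0.4536 J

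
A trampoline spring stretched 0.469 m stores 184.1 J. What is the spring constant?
k = 2·PE/x² = 2·184.1/(0.469)² = 1674 N/m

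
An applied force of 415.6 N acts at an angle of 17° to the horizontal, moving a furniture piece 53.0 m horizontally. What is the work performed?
W = F·d·cosθ = (415.6)(53.0)cos(17°) = 21060 J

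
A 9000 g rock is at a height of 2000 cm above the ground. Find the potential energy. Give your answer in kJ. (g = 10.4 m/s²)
Convert to SI: m = 9.0 kg, h = 20.0 m
PE = mgh = (9.0)(10.4)(20.0) = 1872.0 J = 1.872 kJ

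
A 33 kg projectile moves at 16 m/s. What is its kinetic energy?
KE = ½mv² = ½(33)(16)² = 4224.0 J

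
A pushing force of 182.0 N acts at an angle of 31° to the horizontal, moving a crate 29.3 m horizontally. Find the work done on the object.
W = F·d·cosθ = (182.0)(29.3)cos(31°) = 4571 J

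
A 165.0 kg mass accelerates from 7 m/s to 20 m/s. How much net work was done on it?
W = ΔKE = ½m(v₂² − v₁²) = ½(165.0)(20² − 7²) = 28957.5 J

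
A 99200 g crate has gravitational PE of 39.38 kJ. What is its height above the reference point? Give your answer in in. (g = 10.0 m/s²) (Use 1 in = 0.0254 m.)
Convert to SI: m = 99.2 kg, PE = 39380.0 J
h = PE/(mg) = 39380.0/(99.2·10.0) = 39.6976 m = 1563 in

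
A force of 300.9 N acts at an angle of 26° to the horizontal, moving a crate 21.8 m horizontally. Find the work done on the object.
W = F·d·cosθ = (300.9)(21.8)cos(26°) = 5896 J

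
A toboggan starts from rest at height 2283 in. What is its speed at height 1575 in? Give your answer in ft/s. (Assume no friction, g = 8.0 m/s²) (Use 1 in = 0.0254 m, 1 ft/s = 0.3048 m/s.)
Convert to SI: h₁−h₂ = 17.9832 m
mgh₁ = mgh₂ + ½mv² ⇒ v = √(2g(h₁−h₂)) = √(2·8.0·17.9832) = 16.9626 m/s = 55.65 ft/s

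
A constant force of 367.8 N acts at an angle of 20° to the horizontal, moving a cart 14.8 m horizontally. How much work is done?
W = F·d·cosθ = (367.8)(14.8)cos(20°) = 5115 J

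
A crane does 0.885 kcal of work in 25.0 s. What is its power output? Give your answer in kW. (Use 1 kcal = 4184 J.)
Convert to SI: W = 3702.84 J, t = 25.0 s
P = W/t = 3702.84/25.0 = 148.114 W = 0.1481 kW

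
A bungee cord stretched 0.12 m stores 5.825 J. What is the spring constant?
k = 2·PE/x² = 2·5.825/(0.12)² = 809.0 N/m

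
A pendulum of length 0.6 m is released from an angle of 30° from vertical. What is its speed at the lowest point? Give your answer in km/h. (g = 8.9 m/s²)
h = L(1 − cosθ) = 0.6(1 − cos30°) = 0.0803848 m
v = √(2gh) = √(2·8.9·0.0803848) = 1.19618 m/s = 4.306 km/h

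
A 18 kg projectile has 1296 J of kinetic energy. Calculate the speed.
v = √(2·KE/m) = √(2·1296/18) = 12.0 m/s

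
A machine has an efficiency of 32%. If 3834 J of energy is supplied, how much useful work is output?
W_out = η·W_in = 0.32·3834 = 1226.88 J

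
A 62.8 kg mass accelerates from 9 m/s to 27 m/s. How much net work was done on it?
W = ΔKE = ½m(v₂² − v₁²) = ½(62.8)(27² − 9²) = 20347.2 J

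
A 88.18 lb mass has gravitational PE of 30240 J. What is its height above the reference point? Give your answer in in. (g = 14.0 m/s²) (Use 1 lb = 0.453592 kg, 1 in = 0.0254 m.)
Convert to SI: m = 39.9977 kg, PE = 30240.0 J
h = PE/(mg) = 30240.0/(39.9977·14.0) = 54.003 m = 2126 in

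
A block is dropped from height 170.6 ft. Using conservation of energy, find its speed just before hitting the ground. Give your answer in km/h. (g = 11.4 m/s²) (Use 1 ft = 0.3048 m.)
Convert to SI: h = 51.9989 m
mgh = ½mv² ⇒ v = √(2gh) = √(2·11.4·51.9989) = 34.4322 m/s = 124.0 km/h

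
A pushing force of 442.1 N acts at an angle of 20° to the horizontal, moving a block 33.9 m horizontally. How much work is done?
W = F·d·cosθ = (442.1)(33.9)cos(20°) = 14080 J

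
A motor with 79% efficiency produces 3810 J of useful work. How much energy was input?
W_in = W_out/η = 3810/0.79 = 4823 J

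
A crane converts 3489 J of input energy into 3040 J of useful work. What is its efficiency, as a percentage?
η = W_out/W_in = 3040/3489 = 87.13%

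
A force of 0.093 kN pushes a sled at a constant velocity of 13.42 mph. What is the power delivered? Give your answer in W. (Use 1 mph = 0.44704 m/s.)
Convert to SI: F = 93.0 N, v = 5.99928 m/s
P = Fv = (93.0)(5.99928) = 557.9 W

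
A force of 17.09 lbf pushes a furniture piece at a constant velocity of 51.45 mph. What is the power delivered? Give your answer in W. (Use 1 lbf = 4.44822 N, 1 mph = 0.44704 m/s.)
Convert to SI: F = 76.0201 N, v = 23.0002 m/s
P = Fv = (76.0201)(23.0002) = 1748 W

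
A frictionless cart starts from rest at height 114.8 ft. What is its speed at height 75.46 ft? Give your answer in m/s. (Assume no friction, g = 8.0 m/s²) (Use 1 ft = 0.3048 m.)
Convert to SI: h₁−h₂ = 11.9908 m
mgh₁ = mgh₂ + ½mv² ⇒ v = √(2g(h₁−h₂)) = √(2·8.0·11.9908) = 13.85 m/s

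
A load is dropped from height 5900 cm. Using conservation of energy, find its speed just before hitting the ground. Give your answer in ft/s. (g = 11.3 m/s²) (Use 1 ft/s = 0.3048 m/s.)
Convert to SI: h = 59.0 m
mgh = ½mv² ⇒ v = √(2gh) = √(2·11.3·59.0) = 36.5158 m/s = 119.8 ft/s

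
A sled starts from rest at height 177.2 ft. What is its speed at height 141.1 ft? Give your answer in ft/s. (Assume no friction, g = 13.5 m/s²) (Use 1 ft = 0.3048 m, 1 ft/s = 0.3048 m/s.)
Convert to SI: h₁−h₂ = 11.0033 m
mgh₁ = mgh₂ + ½mv² ⇒ v = √(2g(h₁−h₂)) = √(2·13.5·11.0033) = 17.2363 m/s = 56.55 ft/s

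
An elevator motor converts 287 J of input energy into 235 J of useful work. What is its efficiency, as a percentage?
η = W_out/W_in = 235/287 = 81.88%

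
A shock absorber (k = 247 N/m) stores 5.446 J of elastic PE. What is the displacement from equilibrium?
x = √(2·PE/k) = √(2·5.446/247) = 0.21 m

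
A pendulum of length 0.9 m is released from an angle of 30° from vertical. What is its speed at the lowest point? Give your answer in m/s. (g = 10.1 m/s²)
h = L(1 − cosθ) = 0.9(1 − cos30°) = 0.120577 m
v = √(2gh) = √(2·10.1·0.120577) = 1.561 m/s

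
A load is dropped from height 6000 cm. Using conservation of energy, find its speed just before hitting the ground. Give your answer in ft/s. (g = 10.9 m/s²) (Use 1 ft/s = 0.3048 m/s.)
Convert to SI: h = 60.0 m
mgh = ½mv² ⇒ v = √(2gh) = √(2·10.9·60.0) = 36.1663 m/s = 118.7 ft/s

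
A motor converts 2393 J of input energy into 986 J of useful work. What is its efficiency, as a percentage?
η = W_out/W_in = 986/2393 = 41.2%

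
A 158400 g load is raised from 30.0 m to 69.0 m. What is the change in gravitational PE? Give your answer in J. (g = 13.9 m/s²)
Convert to SI: m = 158.4 kg, Δh = 39.0 m
ΔPE = mgΔh = (158.4)(13.9)(39.0) = 85870 J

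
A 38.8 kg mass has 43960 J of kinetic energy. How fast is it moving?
v = √(2·KE/m) = √(2·43960/38.8) = 47.6 m/s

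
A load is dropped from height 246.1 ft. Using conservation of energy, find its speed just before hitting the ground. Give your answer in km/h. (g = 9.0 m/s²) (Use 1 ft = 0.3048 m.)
Convert to SI: h = 75.0113 m
mgh = ½mv² ⇒ v = √(2gh) = √(2·9.0·75.0113) = 36.7451 m/s = 132.3 km/h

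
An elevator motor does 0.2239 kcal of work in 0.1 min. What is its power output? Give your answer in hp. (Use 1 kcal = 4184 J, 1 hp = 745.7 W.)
Convert to SI: W = 936.798 J, t = 6.0 s
P = W/t = 936.798/6.0 = 156.133 W = 0.2094 hp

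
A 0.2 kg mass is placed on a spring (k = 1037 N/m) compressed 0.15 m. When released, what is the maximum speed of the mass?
½kx² = ½mv² ⇒ v = x√(k/m) = (0.15)√(1037/0.2) = 10.8 m/s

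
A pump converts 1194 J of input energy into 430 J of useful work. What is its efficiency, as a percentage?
η = W_out/W_in = 430/1194 = 36.01%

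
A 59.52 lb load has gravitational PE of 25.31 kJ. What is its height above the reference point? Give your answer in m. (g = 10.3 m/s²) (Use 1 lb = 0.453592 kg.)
Convert to SI: m = 26.9978 kg, PE = 25310.0 J
h = PE/(mg) = 25310.0/(26.9978·10.3) = 91.02 m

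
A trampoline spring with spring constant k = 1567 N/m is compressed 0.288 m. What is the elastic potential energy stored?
PE = ½kx² = ½(1567)(0.288)² = 64.99 J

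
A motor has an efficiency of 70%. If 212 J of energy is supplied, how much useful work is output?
W_out = η·W_in = 0.7·212 = 148.4 J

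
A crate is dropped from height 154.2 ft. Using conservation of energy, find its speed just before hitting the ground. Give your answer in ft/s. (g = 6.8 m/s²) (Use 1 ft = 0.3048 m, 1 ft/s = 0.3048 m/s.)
Convert to SI: h = 47.0002 m
mgh = ½mv² ⇒ v = √(2gh) = √(2·6.8·47.0002) = 25.2824 m/s = 82.95 ft/s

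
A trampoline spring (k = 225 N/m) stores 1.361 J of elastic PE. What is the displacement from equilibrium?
x = √(2·PE/k) = √(2·1.361/225) = 0.11 m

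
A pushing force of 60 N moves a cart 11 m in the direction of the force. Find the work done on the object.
W = F·d = (60)(11) = 660.0 J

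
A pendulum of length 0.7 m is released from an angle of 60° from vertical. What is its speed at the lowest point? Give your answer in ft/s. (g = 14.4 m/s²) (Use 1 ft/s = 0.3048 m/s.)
h = L(1 − cosθ) = 0.7(1 − cos60°) = 0.35 m
v = √(2gh) = √(2·14.4·0.35) = 3.1749 m/s = 10.42 ft/s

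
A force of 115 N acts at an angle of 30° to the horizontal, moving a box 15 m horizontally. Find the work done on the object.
W = F·d·cosθ = (115)(15)cos(30°) = 1494 J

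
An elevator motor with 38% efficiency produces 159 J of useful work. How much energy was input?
W_in = W_out/η = 159/0.38 = 418.4 J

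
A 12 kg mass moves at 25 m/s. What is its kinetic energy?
KE = ½mv² = ½(12)(25)² = 3750.0 J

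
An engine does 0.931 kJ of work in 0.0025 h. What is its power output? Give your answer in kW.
Convert to SI: W = 931.0 J, t = 9.0 s
P = W/t = 931.0/9.0 = 103.444 W = 0.1034 kW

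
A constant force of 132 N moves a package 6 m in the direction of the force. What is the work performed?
W = F·d = (132)(6) = 792.0 J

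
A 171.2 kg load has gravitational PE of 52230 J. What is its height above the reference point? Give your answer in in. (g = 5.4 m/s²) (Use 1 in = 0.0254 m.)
h = PE/(mg) = 52230.0/(171.2·5.4) = 56.4966 m = 2224 in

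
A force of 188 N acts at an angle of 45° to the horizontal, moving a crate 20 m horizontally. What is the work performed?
W = F·d·cosθ = (188)(20)cos(45°) = 2659 J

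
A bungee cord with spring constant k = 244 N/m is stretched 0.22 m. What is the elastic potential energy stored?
PE = ½kx² = ½(244)(0.22)² = 5.905 J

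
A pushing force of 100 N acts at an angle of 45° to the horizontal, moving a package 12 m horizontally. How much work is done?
W = F·d·cosθ = (100)(12)cos(45°) = 848.5 J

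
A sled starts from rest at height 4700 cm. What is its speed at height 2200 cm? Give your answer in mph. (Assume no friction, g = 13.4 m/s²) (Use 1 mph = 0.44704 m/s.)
Convert to SI: h₁−h₂ = 25.0 m
mgh₁ = mgh₂ + ½mv² ⇒ v = √(2g(h₁−h₂)) = √(2·13.4·25.0) = 25.8844 m/s = 57.9 mph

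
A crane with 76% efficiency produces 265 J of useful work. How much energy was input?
W_in = W_out/η = 265/0.76 = 348.7 J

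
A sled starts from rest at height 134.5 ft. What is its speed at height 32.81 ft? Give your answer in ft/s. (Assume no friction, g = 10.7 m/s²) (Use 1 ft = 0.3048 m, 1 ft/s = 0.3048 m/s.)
Convert to SI: h₁−h₂ = 30.9951 m
mgh₁ = mgh₂ + ½mv² ⇒ v = √(2g(h₁−h₂)) = √(2·10.7·30.9951) = 25.7545 m/s = 84.5 ft/s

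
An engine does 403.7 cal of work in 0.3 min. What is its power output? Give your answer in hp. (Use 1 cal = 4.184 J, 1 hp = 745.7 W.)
Convert to SI: W = 1689.08 J, t = 18.0 s
P = W/t = 1689.08/18.0 = 93.8378 W = 0.1258 hp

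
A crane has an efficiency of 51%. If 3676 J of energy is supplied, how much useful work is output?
W_out = η·W_in = 0.51·3676 = 1874.76 J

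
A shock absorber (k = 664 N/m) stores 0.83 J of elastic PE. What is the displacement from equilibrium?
x = √(2·PE/k) = √(2·0.83/664) = 0.05 m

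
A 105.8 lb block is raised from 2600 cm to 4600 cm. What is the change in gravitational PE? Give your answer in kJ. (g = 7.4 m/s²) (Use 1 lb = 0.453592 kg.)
Convert to SI: m = 47.99 kg, Δh = 20.0 m
ΔPE = mgΔh = (47.99)(7.4)(20.0) = 7102.52 J = 7.103 kJ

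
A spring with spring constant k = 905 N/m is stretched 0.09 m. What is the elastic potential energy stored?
PE = ½kx² = ½(905)(0.09)² = 3.665 J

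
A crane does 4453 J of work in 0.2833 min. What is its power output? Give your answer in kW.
Convert to SI: W = 4453.0 J, t = 16.998 s
P = W/t = 4453.0/16.998 = 261.972 W = 0.262 kW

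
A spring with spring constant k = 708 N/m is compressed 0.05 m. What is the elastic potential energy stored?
PE = ½kx² = ½(708)(0.05)² = 0.885 J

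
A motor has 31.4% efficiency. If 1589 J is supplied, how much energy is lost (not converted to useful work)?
W_lost = W_in(1 − η) = 1589·(1 − 0.314) = 1090 J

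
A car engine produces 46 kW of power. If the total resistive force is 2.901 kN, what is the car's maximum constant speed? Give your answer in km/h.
Convert to SI: F = 2901.0 N
P = Fv ⇒ v = P/F = 46000 W/2901.0 N = 15.8566 m/s = 57.08 km/h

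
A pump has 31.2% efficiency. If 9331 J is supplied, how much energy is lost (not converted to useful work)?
W_lost = W_in(1 − η) = 9331·(1 − 0.312) = 6420 J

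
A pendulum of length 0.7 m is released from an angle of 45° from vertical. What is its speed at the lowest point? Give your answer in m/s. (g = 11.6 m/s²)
h = L(1 − cosθ) = 0.7(1 − cos45°) = 0.205025 m
v = √(2gh) = √(2·11.6·0.205025) = 2.181 m/s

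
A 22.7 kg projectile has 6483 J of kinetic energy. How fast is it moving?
v = √(2·KE/m) = √(2·6483/22.7) = 23.9 m/s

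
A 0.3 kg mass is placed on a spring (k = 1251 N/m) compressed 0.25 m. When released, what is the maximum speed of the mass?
½kx² = ½mv² ⇒ v = x√(k/m) = (0.25)√(1251/0.3) = 16.14 m/s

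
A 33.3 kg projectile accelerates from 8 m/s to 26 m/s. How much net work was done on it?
W = ΔKE = ½m(v₂² − v₁²) = ½(33.3)(26² − 8²) = 10189.8 J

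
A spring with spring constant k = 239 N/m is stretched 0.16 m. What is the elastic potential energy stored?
PE = ½kx² = ½(239)(0.16)² = 3.059 J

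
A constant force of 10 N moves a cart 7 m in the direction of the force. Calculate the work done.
W = F·d = (10)(7) = 70.0 J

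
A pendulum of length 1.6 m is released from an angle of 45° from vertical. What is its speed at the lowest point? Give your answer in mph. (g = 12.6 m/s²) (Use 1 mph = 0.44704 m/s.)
h = L(1 − cosθ) = 1.6(1 − cos45°) = 0.468629 m
v = √(2gh) = √(2·12.6·0.468629) = 3.43649 m/s = 7.687 mph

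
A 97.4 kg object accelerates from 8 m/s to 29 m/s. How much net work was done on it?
W = ΔKE = ½m(v₂² − v₁²) = ½(97.4)(29² − 8²) = 37839.9 J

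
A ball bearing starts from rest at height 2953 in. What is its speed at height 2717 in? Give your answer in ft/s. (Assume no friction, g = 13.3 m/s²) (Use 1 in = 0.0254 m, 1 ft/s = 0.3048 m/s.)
Convert to SI: h₁−h₂ = 5.9944 m
mgh₁ = mgh₂ + ½mv² ⇒ v = √(2g(h₁−h₂)) = √(2·13.3·5.9944) = 12.6274 m/s = 41.43 ft/s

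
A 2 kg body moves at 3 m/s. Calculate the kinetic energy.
KE = ½mv² = ½(2)(3)² = 9.0 J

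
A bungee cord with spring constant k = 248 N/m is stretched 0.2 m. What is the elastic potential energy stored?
PE = ½kx² = ½(248)(0.2)² = 4.96 J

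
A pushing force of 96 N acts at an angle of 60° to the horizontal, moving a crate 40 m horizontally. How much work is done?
W = F·d·cosθ = (96)(40)cos(60°) = 1920 J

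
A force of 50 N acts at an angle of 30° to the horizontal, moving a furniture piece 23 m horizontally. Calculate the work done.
W = F·d·cosθ = (50)(23)cos(30°) = 995.9 J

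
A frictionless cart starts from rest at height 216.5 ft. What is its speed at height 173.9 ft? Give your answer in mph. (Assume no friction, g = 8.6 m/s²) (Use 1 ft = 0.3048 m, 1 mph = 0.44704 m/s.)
Convert to SI: h₁−h₂ = 12.9845 m
mgh₁ = mgh₂ + ½mv² ⇒ v = √(2g(h₁−h₂)) = √(2·8.6·12.9845) = 14.9443 m/s = 33.43 mph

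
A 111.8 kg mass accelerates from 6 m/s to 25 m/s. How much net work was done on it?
W = ΔKE = ½m(v₂² − v₁²) = ½(111.8)(25² − 6²) = 32925.1 J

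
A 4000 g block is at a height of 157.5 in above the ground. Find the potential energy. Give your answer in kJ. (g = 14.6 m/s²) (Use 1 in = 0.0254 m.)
Convert to SI: m = 4.0 kg, h = 4.0005 m
PE = mgh = (4.0)(14.6)(4.0005) = 233.629 J = 0.2336 kJ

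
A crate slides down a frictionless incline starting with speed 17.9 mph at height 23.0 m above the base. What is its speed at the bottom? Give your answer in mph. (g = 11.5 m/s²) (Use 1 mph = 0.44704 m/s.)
Convert to SI: v₀ = 8.00202 m/s, h = 23.0 m
½mv₀² + mgh = ½mv² ⇒ v = √(v₀² + 2gh) = √(8.00202² + 2·11.5·23.0) = 24.3523 m/s = 54.47 mph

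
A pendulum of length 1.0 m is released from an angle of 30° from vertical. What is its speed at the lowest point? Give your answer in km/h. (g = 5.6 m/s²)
h = L(1 − cosθ) = 1.0(1 − cos30°) = 0.133975 m
v = √(2gh) = √(2·5.6·0.133975) = 1.22496 m/s = 4.41 km/h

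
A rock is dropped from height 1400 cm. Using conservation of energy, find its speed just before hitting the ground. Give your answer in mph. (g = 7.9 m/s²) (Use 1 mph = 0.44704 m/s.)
Convert to SI: h = 14.0 m
mgh = ½mv² ⇒ v = √(2gh) = √(2·7.9·14.0) = 14.8728 m/s = 33.27 mph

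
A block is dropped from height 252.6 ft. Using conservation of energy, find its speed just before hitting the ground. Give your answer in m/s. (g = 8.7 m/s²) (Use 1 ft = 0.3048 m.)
Convert to SI: h = 76.9925 m
mgh = ½mv² ⇒ v = √(2gh) = √(2·8.7·76.9925) = 36.6 m/s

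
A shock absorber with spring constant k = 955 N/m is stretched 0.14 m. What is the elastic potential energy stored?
PE = ½kx² = ½(955)(0.14)² = 9.359 J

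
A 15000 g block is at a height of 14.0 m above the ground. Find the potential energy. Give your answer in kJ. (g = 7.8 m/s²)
Convert to SI: m = 15.0 kg, h = 14.0 m
PE = mgh = (15.0)(7.8)(14.0) = 1638.0 J = 1.638 kJ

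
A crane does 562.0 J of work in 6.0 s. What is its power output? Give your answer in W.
P = W/t = 562.0/6.0 = 93.67 W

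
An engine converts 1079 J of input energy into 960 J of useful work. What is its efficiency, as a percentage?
η = W_out/W_in = 960/1079 = 88.97%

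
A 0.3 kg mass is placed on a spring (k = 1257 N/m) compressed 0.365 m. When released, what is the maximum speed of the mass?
½kx² = ½mv² ⇒ v = x√(k/m) = (0.365)√(1257/0.3) = 23.63 m/s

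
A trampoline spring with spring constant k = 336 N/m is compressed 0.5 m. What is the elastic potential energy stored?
PE = ½kx² = ½(336)(0.5)² = 42.0 J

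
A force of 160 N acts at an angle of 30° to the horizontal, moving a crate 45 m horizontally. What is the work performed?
W = F·d·cosθ = (160)(45)cos(30°) = 6235 J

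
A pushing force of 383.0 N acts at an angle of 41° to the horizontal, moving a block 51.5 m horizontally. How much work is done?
W = F·d·cosθ = (383.0)(51.5)cos(41°) = 14890 J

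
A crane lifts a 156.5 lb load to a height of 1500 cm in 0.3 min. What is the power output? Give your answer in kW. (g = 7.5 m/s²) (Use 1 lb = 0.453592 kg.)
Convert to SI: m = 70.9871 kg, h = 15.0 m, t = 18.0 s
P = mgh/t = (70.9871)(7.5)(15.0)/18.0 = 443.67 W = 0.4437 kW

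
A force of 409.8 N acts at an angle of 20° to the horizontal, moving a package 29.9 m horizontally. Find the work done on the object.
W = F·d·cosθ = (409.8)(29.9)cos(20°) = 11510 J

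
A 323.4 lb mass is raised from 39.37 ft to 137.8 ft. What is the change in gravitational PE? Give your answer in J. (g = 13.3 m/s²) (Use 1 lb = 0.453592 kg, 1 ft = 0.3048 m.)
Convert to SI: m = 146.692 kg, Δh = 30.0015 m
ΔPE = mgΔh = (146.692)(13.3)(30.0015) = 58530 J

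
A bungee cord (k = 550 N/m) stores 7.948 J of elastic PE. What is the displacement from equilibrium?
x = √(2·PE/k) = √(2·7.948/550) = 0.17 m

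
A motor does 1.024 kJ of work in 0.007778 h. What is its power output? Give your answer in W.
Convert to SI: W = 1024.0 J, t = 28.0008 s
P = W/t = 1024.0/28.0008 = 36.57 W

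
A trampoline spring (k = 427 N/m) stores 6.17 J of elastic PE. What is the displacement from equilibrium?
x = √(2·PE/k) = √(2·6.17/427) = 0.17 m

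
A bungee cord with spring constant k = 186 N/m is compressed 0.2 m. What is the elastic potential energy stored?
PE = ½kx² = ½(186)(0.2)² = 3.72 J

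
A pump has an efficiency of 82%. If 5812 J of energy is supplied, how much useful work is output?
W_out = η·W_in = 0.82·5812 = 4765.84 J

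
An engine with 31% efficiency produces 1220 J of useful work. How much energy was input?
W_in = W_out/η = 1220/0.31 = 3935 J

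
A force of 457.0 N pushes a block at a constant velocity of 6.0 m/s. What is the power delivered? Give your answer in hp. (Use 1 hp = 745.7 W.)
P = Fv = (457.0)(6.0) = 2742.0 W = 3.677 hp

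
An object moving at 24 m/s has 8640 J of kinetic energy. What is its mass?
m = 2·KE/v² = 2·8640/(24)² = 30.0 kg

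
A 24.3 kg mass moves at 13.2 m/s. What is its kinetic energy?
KE = ½mv² = ½(24.3)(13.2)² = 2117 J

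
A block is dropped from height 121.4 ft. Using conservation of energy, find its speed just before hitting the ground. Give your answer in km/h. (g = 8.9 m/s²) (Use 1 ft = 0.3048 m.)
Convert to SI: h = 37.0027 m
mgh = ½mv² ⇒ v = √(2gh) = √(2·8.9·37.0027) = 25.6641 m/s = 92.39 km/h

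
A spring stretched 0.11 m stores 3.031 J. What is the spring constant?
k = 2·PE/x² = 2·3.031/(0.11)² = 501.0 N/m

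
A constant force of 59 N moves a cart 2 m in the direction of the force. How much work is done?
W = F·d = (59)(2) = 118.0 J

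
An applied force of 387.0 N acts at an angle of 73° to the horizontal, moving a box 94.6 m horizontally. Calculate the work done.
W = F·d·cosθ = (387.0)(94.6)cos(73°) = 10700 J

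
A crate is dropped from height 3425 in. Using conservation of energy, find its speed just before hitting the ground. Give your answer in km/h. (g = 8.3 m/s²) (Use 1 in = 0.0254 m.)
Convert to SI: h = 86.995 m
mgh = ½mv² ⇒ v = √(2gh) = √(2·8.3·86.995) = 38.0015 m/s = 136.8 km/h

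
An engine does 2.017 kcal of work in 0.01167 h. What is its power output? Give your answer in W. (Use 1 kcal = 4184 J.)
Convert to SI: W = 8439.13 J, t = 42.012 s
P = W/t = 8439.13/42.012 = 200.9 W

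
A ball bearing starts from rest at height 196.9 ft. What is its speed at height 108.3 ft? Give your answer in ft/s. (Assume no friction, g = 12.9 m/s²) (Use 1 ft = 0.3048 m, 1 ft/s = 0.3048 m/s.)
Convert to SI: h₁−h₂ = 27.0053 m
mgh₁ = mgh₂ + ½mv² ⇒ v = √(2g(h₁−h₂)) = √(2·12.9·27.0053) = 26.3958 m/s = 86.6 ft/s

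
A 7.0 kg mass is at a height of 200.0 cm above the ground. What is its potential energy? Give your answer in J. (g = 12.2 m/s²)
Convert to SI: m = 7.0 kg, h = 2.0 m
PE = mgh = (7.0)(12.2)(2.0) = 170.8 J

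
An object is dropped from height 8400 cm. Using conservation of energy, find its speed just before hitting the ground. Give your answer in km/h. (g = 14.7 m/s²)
Convert to SI: h = 84.0 m
mgh = ½mv² ⇒ v = √(2gh) = √(2·14.7·84.0) = 49.6951 m/s = 178.9 km/h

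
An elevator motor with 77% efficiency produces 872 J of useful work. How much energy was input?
W_in = W_out/η = 872/0.77 = 1132 J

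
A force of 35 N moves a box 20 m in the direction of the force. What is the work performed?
W = F·d = (35)(20) = 700.0 J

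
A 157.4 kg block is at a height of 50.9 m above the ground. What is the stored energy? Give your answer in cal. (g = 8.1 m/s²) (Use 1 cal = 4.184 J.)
PE = mgh = (157.4)(8.1)(50.9) = 64894.4 J = 15510 cal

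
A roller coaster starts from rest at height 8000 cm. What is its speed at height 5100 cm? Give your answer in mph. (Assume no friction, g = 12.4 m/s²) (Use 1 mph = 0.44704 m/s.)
Convert to SI: h₁−h₂ = 29.0 m
mgh₁ = mgh₂ + ½mv² ⇒ v = √(2g(h₁−h₂)) = √(2·12.4·29.0) = 26.8179 m/s = 59.99 mph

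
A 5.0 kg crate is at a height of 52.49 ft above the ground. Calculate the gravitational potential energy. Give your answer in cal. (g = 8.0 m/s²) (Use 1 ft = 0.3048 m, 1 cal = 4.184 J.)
Convert to SI: m = 5.0 kg, h = 15.999 m
PE = mgh = (5.0)(8.0)(15.999) = 639.958 J = 153.0 cal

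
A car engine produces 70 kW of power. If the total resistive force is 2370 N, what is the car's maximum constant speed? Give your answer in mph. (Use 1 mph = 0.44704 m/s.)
P = Fv ⇒ v = P/F = 70000 W/2370.0 N = 29.5359 m/s = 66.07 mph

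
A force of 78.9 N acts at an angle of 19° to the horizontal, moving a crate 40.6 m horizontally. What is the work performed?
W = F·d·cosθ = (78.9)(40.6)cos(19°) = 3029 J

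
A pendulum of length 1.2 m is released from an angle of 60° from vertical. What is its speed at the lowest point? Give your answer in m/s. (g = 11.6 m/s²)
h = L(1 − cosθ) = 1.2(1 − cos60°) = 0.6 m
v = √(2gh) = √(2·11.6·0.6) = 3.731 m/s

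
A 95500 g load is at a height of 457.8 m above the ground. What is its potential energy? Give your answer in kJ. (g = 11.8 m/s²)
Convert to SI: m = 95.5 kg, h = 457.8 m
PE = mgh = (95.5)(11.8)(457.8) = 515895 J = 515.9 kJ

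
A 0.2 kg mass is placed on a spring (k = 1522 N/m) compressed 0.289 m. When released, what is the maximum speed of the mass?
½kx² = ½mv² ⇒ v = x√(k/m) = (0.289)√(1522/0.2) = 25.21 m/s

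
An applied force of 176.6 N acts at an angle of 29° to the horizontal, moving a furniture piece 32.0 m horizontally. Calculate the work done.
W = F·d·cosθ = (176.6)(32.0)cos(29°) = 4943 J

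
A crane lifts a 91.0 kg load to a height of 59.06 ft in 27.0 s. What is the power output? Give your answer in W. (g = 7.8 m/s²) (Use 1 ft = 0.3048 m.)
Convert to SI: m = 91.0 kg, h = 18.0015 m, t = 27.0 s
P = mgh/t = (91.0)(7.8)(18.0015)/27.0 = 473.2 W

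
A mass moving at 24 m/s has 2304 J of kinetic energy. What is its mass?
m = 2·KE/v² = 2·2304/(24)² = 8.0 kg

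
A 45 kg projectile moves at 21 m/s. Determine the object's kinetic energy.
KE = ½mv² = ½(45)(21)² = 9922.5 J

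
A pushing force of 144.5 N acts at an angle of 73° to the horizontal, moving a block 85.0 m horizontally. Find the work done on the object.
W = F·d·cosθ = (144.5)(85.0)cos(73°) = 3591 J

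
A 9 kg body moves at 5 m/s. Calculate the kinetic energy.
KE = ½mv² = ½(9)(5)² = 112.5 J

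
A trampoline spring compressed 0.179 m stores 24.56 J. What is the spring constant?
k = 2·PE/x² = 2·24.56/(0.179)² = 1533 N/m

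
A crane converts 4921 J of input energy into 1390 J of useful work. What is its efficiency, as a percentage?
η = W_out/W_in = 1390/4921 = 28.25%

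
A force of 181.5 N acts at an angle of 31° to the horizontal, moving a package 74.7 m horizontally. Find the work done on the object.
W = F·d·cosθ = (181.5)(74.7)cos(31°) = 11620 J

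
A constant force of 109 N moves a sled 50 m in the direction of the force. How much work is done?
W = F·d = (109)(50) = 5450 J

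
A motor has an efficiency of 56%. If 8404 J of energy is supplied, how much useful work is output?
W_out = η·W_in = 0.56·8404 = 4706.24 J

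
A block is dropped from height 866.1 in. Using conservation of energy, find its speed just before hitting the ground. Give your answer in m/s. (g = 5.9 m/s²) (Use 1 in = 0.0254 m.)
Convert to SI: h = 21.9989 m
mgh = ½mv² ⇒ v = √(2gh) = √(2·5.9·21.9989) = 16.11 m/s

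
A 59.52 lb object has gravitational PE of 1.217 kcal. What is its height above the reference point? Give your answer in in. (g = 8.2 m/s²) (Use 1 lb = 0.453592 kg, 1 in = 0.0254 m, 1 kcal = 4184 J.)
Convert to SI: m = 26.9978 kg, PE = 5091.93 J
h = PE/(mg) = 5091.93/(26.9978·8.2) = 23.0006 m = 905.5 in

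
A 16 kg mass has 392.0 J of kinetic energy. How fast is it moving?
v = √(2·KE/m) = √(2·392.0/16) = 7.0 m/s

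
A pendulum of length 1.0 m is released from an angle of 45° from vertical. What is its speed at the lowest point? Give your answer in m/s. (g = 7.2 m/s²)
h = L(1 − cosθ) = 1.0(1 − cos45°) = 0.292893 m
v = √(2gh) = √(2·7.2·0.292893) = 2.054 m/s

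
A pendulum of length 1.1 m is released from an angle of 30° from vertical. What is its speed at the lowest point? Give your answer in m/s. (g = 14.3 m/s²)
h = L(1 − cosθ) = 1.1(1 − cos30°) = 0.147372 m
v = √(2gh) = √(2·14.3·0.147372) = 2.053 m/s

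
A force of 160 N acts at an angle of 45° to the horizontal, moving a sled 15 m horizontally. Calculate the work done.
W = F·d·cosθ = (160)(15)cos(45°) = 1697 J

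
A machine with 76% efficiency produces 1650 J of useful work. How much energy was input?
W_in = W_out/η = 1650/0.76 = 2171 J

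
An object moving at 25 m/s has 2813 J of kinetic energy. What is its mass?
m = 2·KE/v² = 2·2813/(25)² = 9.002 kg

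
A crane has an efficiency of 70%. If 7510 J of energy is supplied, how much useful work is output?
W_out = η·W_in = 0.7·7510 = 5257.0 J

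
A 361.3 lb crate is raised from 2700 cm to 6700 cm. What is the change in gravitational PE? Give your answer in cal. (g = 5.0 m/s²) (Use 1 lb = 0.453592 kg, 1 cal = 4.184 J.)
Convert to SI: m = 163.883 kg, Δh = 40.0 m
ΔPE = mgΔh = (163.883)(5.0)(40.0) = 32776.6 J = 7834 cal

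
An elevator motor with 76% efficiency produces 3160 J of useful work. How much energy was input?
W_in = W_out/η = 3160/0.76 = 4158 J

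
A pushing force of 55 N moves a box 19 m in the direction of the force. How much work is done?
W = F·d = (55)(19) = 1045 J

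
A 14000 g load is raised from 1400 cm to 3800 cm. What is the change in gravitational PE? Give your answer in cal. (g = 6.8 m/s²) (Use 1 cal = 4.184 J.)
Convert to SI: m = 14.0 kg, Δh = 24.0 m
ΔPE = mgΔh = (14.0)(6.8)(24.0) = 2284.8 J = 546.1 cal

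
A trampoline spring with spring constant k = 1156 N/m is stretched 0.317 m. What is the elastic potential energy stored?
PE = ½kx² = ½(1156)(0.317)² = 58.08 J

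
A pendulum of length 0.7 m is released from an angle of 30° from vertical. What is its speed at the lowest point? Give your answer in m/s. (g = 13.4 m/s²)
h = L(1 − cosθ) = 0.7(1 − cos30°) = 0.0937822 m
v = √(2gh) = √(2·13.4·0.0937822) = 1.585 m/s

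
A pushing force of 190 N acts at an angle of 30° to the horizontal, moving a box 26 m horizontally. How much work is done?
W = F·d·cosθ = (190)(26)cos(30°) = 4278 J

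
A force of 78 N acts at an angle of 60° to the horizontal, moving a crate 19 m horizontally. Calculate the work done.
W = F·d·cosθ = (78)(19)cos(60°) = 741.0 J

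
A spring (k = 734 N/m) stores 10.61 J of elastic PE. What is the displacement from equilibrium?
x = √(2·PE/k) = √(2·10.61/734) = 0.17 m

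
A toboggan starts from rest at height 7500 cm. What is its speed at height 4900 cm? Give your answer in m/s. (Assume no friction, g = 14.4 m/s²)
Convert to SI: h₁−h₂ = 26.0 m
mgh₁ = mgh₂ + ½mv² ⇒ v = √(2g(h₁−h₂)) = √(2·14.4·26.0) = 27.36 m/s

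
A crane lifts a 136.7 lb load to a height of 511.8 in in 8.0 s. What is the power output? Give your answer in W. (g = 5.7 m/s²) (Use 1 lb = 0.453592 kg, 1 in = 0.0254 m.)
Convert to SI: m = 62.006 kg, h = 12.9997 m, t = 8.0 s
P = mgh/t = (62.006)(5.7)(12.9997)/8.0 = 574.3 W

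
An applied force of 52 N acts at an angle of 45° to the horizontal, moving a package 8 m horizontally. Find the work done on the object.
W = F·d·cosθ = (52)(8)cos(45°) = 294.2 J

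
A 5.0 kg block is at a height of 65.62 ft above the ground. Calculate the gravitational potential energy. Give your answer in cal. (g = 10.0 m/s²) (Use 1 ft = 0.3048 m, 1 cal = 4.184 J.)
Convert to SI: m = 5.0 kg, h = 20.001 m
PE = mgh = (5.0)(10.0)(20.001) = 1000.05 J = 239.0 cal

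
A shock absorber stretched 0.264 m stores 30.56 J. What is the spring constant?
k = 2·PE/x² = 2·30.56/(0.264)² = 877.0 N/m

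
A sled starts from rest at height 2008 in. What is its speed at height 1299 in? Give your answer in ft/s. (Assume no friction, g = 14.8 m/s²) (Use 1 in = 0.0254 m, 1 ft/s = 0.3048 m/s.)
Convert to SI: h₁−h₂ = 18.0086 m
mgh₁ = mgh₂ + ½mv² ⇒ v = √(2g(h₁−h₂)) = √(2·14.8·18.0086) = 23.088 m/s = 75.75 ft/s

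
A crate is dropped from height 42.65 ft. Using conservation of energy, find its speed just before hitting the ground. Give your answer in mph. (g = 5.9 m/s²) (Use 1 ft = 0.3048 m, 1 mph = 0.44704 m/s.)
Convert to SI: h = 12.9997 m
mgh = ½mv² ⇒ v = √(2gh) = √(2·5.9·12.9997) = 12.3853 m/s = 27.71 mph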